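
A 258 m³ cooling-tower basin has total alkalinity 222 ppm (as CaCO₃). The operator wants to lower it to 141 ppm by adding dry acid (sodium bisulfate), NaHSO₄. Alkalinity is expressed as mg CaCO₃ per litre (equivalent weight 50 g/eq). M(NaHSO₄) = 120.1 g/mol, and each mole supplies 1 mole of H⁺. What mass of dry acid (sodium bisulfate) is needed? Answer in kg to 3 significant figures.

Volume: 258 m³ = 258,000 L.
Alkalinity to neutralize: (222 − 141) = 81 mg/L as CaCO₃ × 258,000 L = 20,900 g as CaCO₃.
Equivalents of H⁺ required: 20,900 ÷ 50 g/eq = 418 eq = 418 mol NaHSO₄.
Mass of NaHSO₄: 418 × 120.1 = 50,200 g.

50.2 kg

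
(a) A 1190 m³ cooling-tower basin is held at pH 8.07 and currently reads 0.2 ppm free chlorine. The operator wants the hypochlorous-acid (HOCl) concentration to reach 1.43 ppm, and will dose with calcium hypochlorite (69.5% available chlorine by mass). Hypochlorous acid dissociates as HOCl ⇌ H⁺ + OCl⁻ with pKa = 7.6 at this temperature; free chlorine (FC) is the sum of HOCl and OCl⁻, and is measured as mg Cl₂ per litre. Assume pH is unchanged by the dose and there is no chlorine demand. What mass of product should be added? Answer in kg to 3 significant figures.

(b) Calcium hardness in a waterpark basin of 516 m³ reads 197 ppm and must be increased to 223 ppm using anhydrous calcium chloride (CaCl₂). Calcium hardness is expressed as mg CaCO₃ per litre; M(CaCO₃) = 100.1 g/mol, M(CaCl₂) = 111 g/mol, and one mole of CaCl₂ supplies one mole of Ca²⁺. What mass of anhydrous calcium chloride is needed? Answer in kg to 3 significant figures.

(a) Volume: 1190 m³ = 1,190,000 L.
(a) [OCl⁻]/[HOCl] = 10^(pH − pKa) = 10^(8.07 − 7.6) = 2.951; fraction as HOCl = 1/(1 + 2.951) = 0.2531.
(a) Free chlorine required for 1.43 ppm HOCl: 1.43 / 0.2531 = 5.65 ppm.
(a) FC to add: 5.65 − 0.2 = 5.45 mg/L as Cl₂.
(a) Cl₂ equivalent: 5.45 mg/L × 1,190,000 L = 6486 g.
(a) Product at 69.5% available Cl: 6486 / 0.695 = 9332 g.

(b) Volume: 516 m³ = 516,000 L.
(b) Hardness to add: (223 − 197) = 26 mg/L as CaCO₃ × 516,000 L = 13,420 g as CaCO₃.
(b) Moles of Ca²⁺ (1 mol Ca²⁺ ≡ 1 mol CaCO₃): 13,420 / 100.1 g/mol = 134 mol.
(b) Mass of CaCl₂: 134 × 111 = 14,880 g.

(a) 9.33 kg; (b) 14.9 kg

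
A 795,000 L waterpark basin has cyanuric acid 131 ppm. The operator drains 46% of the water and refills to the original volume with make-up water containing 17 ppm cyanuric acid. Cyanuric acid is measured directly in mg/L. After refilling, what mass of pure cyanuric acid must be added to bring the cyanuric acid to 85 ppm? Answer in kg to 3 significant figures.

5.12 kg

After draining 46% and refilling: 131 × 0.54 + 17 × 0.46 = 78.56 ppm.
Deficit to target: 85 − 78.56 = 6.44 mg/L.
Mass: 6.44 mg/L × 795,000 L = 5120 g cyanuric acid.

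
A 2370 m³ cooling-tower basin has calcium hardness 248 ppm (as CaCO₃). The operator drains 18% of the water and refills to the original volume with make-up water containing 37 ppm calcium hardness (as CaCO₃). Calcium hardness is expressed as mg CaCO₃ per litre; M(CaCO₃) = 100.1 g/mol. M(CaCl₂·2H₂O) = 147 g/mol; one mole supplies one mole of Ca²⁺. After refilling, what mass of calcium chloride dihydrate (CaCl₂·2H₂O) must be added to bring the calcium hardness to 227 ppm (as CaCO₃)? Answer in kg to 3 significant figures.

59.1 kg

Volume: 2370 m³ = 2,370,000 L.
After draining 18% and refilling: 248 × 0.82 + 37 × 0.18 = 210.02 ppm.
Deficit to target: 227 − 210.02 = 16.98 mg/L.
As CaCO₃: 16.98 mg/L × 2,370,000 L = 40,240 g; ÷ 100.1 = 402 mol Ca²⁺.
Mass: 402 × 147 = 59,100 g.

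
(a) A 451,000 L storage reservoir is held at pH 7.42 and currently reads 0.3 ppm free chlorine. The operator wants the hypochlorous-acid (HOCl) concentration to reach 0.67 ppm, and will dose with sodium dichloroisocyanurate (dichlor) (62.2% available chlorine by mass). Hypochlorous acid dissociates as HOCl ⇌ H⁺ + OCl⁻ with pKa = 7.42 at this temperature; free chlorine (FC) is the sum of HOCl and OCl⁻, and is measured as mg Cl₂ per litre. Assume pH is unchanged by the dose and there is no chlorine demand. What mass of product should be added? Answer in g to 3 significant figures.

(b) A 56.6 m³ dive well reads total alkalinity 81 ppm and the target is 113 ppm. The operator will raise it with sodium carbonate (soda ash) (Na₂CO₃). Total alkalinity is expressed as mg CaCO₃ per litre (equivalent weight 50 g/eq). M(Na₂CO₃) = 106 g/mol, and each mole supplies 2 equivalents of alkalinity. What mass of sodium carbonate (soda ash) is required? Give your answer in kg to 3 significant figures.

(a) [OCl⁻]/[HOCl] = 10^(pH − pKa) = 10^(7.42 − 7.42) = 1; fraction as HOCl = 1/(1 + 1) = 0.5.
(a) Free chlorine required for 0.67 ppm HOCl: 0.67 / 0.5 = 1.34 ppm.
(a) FC to add: 1.34 − 0.3 = 1.04 mg/L as Cl₂.
(a) Cl₂ equivalent: 1.04 mg/L × 451,000 L = 469 g.
(a) Product at 62.2% available Cl: 469 / 0.622 = 754.1 g.

(b) Volume: 56.6 m³ = 56,600 L.
(b) Alkalinity to add: (113 − 81) = 32 mg/L as CaCO₃ × 56,600 L = 1811 g as CaCO₃.
(b) Equivalents: 1811 g ÷ 50 g/eq = 36.22 eq.
(b) Each mole of Na₂CO₃ supplies 2 eq, so 36.22 / 2 = 18.11 mol.
(b) Mass: 18.11 mol × 106 g/mol = 1920 g.

(a) 754 g; (b) 1.92 kg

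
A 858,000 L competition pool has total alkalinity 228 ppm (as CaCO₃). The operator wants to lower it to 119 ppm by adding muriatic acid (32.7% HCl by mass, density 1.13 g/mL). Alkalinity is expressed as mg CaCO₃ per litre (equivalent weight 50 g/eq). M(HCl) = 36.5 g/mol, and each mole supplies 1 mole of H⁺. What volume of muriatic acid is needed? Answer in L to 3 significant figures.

Alkalinity to neutralize: (228 − 119) = 109 mg/L as CaCO₃ × 858,000 L = 93,520 g as CaCO₃.
Equivalents of H⁺ required: 93,520 ÷ 50 g/eq = 1870 eq = 1870 mol HCl.
Mass of HCl: 1870 × 36.5 = 68,270 g.
Mass of 32.7% solution: 68,270 / 0.327 = 208,800 g.
Volume: 208,800 g ÷ 1.13 g/mL = 184,800 mL.

185 L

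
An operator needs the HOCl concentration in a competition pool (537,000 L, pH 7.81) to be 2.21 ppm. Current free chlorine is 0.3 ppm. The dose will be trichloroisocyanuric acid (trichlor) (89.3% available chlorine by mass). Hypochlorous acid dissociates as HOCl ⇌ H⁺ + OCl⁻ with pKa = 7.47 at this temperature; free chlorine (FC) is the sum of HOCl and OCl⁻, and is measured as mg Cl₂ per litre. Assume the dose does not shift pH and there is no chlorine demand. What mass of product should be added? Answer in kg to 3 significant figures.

4.06 kg

[OCl⁻]/[HOCl] = 10^(pH − pKa) = 10^(7.81 − 7.47) = 2.188; fraction as HOCl = 1/(1 + 2.188) = 0.3137.
Free chlorine required for 2.21 ppm HOCl: 2.21 / 0.3137 = 7.045 ppm.
FC to add: 7.045 − 0.3 = 6.745 mg/L as Cl₂.
Cl₂ equivalent: 6.745 mg/L × 537,000 L = 3622 g.
Product at 89.3% available Cl: 3622 / 0.893 = 4056 g.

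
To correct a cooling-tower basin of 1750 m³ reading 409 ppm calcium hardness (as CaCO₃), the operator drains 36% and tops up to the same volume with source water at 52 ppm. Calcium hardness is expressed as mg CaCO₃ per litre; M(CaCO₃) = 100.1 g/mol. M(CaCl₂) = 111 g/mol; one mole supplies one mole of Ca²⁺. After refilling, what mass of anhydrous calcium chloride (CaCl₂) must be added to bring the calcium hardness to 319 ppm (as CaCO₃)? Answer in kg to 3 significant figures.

Volume: 1750 m³ = 1,750,000 L.
After draining 36% and refilling: 409 × 0.64 + 52 × 0.36 = 280.48 ppm.
Deficit to target: 319 − 280.48 = 38.52 mg/L.
As CaCO₃: 38.52 mg/L × 1,750,000 L = 67,410 g; ÷ 100.1 = 673.4 mol Ca²⁺.
Mass: 673.4 × 111 = 74,750 g.

74.8 kg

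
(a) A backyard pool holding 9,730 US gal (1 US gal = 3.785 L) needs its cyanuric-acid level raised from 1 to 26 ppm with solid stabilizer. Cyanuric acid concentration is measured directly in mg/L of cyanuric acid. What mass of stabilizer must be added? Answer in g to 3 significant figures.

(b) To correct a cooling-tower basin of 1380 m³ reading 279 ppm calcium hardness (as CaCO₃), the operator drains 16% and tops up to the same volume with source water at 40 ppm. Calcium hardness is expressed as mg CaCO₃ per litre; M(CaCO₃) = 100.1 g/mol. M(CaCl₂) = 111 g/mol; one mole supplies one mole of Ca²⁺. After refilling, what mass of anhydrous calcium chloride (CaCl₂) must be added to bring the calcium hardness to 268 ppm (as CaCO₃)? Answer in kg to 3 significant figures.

(a) 921 g; (b) 41.7 kg

(a) Volume: 9,730 US gal × 3.785 L/gal = 36,828 L.
(a) CYA to add: (26 − 1) = 25 mg/L × 36,828 L = 920.7 g cyanuric acid.

(b) Volume: 1380 m³ = 1,380,000 L.
(b) After draining 16% and refilling: 279 × 0.84 + 40 × 0.16 = 240.76 ppm.
(b) Deficit to target: 268 − 240.76 = 27.24 mg/L.
(b) As CaCO₃: 27.24 mg/L × 1,380,000 L = 37,590 g; ÷ 100.1 = 375.5 mol Ca²⁺.
(b) Mass: 375.5 × 111 = 41,680 g.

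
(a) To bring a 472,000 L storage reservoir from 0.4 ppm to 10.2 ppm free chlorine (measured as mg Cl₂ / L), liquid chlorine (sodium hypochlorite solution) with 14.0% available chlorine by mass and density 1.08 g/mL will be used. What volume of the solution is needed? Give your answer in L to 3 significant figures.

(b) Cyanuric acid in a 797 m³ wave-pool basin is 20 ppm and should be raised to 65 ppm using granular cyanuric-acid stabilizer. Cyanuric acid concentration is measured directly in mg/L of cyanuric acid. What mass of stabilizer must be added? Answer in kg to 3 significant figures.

(a) 30.6 L; (b) 35.9 kg

(a) Chlorine deficit: 10.2 − 0.4 = 9.8 ppm = 9.8 mg/L as Cl₂.
(a) Cl₂ equivalent needed: 9.8 mg/L × 472,000 L = 4,626,000 mg = 4626 g.
(a) Product at 14.0% available chlorine: 4626 / 0.14 = 33,040 g.
(a) Volume at density 1.08 g/mL: 33,040 g ÷ 1.08 g/mL = 30,590 mL.

(b) Volume: 797 m³ = 797,000 L.
(b) CYA to add: (65 − 20) = 45 mg/L × 797,000 L = 35,860 g cyanuric acid.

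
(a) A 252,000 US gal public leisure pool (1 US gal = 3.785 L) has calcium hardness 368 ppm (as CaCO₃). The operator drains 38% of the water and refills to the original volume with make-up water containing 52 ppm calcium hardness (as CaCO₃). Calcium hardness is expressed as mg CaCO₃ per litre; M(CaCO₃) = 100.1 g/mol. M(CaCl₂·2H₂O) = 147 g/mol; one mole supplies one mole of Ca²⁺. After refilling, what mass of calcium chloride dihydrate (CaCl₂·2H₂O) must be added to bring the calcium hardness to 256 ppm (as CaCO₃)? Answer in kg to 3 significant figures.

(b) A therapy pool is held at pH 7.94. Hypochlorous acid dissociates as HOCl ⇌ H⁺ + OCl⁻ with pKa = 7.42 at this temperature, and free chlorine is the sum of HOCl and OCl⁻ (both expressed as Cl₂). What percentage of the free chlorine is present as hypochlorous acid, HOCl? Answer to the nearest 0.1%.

(a) 11.3 kg; (b) 23.2%

(a) Volume: 252,000 US gal × 3.785 L/gal = 953,820 L.
(a) After draining 38% and refilling: 368 × 0.62 + 52 × 0.38 = 247.92 ppm.
(a) Deficit to target: 256 − 247.92 = 8.08 mg/L.
(a) As CaCO₃: 8.08 mg/L × 953,820 L = 7707 g; ÷ 100.1 = 76.99 mol Ca²⁺.
(a) Mass: 76.99 × 147 = 11,320 g.

(b) [OCl⁻]/[HOCl] = 10^(pH − pKa) = 10^(7.94 − 7.42) = 10^0.52 = 3.311.
(b) Fraction as HOCl = 1 / (1 + 3.311) = 0.2319.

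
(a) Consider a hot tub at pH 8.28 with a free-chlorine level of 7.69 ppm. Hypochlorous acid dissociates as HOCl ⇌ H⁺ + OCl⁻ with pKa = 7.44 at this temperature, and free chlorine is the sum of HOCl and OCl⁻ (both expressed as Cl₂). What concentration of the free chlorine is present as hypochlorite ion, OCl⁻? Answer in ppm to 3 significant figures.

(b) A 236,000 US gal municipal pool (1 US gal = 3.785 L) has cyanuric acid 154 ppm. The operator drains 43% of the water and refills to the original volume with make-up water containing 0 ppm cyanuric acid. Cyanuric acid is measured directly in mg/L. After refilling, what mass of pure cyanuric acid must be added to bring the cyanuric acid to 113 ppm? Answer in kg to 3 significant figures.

(a) [OCl⁻]/[HOCl] = 10^(pH − pKa) = 10^(8.28 − 7.44) = 10^0.84 = 6.918.
(a) Fraction as HOCl = 1 / (1 + 6.918) = 0.1263.
(a) OCl⁻ = (1 − 0.1263) × 7.69 ppm = 6.719 ppm.

(b) Volume: 236,000 US gal × 3.785 L/gal = 893,260 L.
(b) After draining 43% and refilling: 154 × 0.57 + 0 × 0.43 = 87.78 ppm.
(b) Deficit to target: 113 − 87.78 = 25.22 mg/L.
(b) Mass: 25.22 mg/L × 893,260 L = 22,530 g cyanuric acid.

(a) 6.72 ppm; (b) 22.5 kg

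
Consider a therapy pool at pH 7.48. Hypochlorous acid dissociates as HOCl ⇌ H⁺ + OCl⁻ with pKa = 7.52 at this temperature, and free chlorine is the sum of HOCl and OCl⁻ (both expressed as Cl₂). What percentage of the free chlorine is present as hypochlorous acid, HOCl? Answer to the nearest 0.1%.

52.3%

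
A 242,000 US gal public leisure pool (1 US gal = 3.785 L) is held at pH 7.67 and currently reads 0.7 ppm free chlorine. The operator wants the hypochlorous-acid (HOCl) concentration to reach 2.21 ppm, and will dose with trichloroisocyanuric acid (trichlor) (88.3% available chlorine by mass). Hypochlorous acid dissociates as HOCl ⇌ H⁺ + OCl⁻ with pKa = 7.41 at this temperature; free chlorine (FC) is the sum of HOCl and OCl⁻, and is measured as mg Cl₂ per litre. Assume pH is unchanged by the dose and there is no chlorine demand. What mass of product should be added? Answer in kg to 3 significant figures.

Volume: 242,000 US gal × 3.785 L/gal = 915,970 L.
[OCl⁻]/[HOCl] = 10^(pH − pKa) = 10^(7.67 − 7.41) = 1.82; fraction as HOCl = 1/(1 + 1.82) = 0.3546.
Free chlorine required for 2.21 ppm HOCl: 2.21 / 0.3546 = 6.232 ppm.
FC to add: 6.232 − 0.7 = 5.532 mg/L as Cl₂.
Cl₂ equivalent: 5.532 mg/L × 915,970 L = 5067 g.
Product at 88.3% available Cl: 5067 / 0.883 = 5738 g.

5.74 kg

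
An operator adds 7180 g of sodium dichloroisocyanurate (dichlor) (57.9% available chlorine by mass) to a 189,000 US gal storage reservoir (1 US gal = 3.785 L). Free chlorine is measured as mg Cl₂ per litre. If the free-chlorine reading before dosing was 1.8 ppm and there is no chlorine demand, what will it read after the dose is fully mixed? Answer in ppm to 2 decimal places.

7.61 ppm

Volume: 189,000 US gal × 3.785 L/gal = 715,365 L.
Available chlorine delivered: 7180 g × 0.579 = 4157 g as Cl₂.
Concentration rise: 4157 g / 715,365 L = 5.811 mg/L = 5.81 ppm.
Final FC: 1.8 + 5.81 = 7.61 ppm.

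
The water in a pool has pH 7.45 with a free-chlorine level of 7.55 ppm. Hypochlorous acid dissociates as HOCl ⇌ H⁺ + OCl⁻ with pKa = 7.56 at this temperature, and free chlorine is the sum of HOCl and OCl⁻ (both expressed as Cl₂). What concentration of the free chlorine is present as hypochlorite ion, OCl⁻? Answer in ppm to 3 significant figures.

3.30 ppm

[OCl⁻]/[HOCl] = 10^(pH − pKa) = 10^(7.45 − 7.56) = 10^-0.11 = 0.7762.
Fraction as HOCl = 1 / (1 + 0.7762) = 0.563.
OCl⁻ = (1 − 0.563) × 7.55 ppm = 3.299 ppm.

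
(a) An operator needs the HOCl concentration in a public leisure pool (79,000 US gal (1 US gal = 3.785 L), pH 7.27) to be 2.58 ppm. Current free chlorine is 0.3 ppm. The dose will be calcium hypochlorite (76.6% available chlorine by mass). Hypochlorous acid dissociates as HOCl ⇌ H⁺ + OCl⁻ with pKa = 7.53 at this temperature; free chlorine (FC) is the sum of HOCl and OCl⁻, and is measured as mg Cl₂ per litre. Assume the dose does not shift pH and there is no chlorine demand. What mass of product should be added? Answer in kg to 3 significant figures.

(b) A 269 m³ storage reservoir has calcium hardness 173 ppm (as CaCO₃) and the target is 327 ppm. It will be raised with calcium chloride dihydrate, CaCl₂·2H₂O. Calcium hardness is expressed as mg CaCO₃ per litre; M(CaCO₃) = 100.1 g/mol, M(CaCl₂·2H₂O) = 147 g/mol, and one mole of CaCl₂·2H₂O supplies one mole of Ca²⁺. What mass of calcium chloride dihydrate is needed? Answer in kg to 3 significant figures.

(a) Volume: 79,000 US gal × 3.785 L/gal = 299,015 L.
(a) [OCl⁻]/[HOCl] = 10^(pH − pKa) = 10^(7.27 − 7.53) = 0.5495; fraction as HOCl = 1/(1 + 0.5495) = 0.6454.
(a) Free chlorine required for 2.58 ppm HOCl: 2.58 / 0.6454 = 3.998 ppm.
(a) FC to add: 3.998 − 0.3 = 3.698 mg/L as Cl₂.
(a) Cl₂ equivalent: 3.698 mg/L × 299,015 L = 1106 g.
(a) Product at 76.6% available Cl: 1106 / 0.766 = 1443 g.

(b) Volume: 269 m³ = 269,000 L.
(b) Hardness to add: (327 − 173) = 154 mg/L as CaCO₃ × 269,000 L = 41,430 g as CaCO₃.
(b) Moles of Ca²⁺ (1 mol Ca²⁺ ≡ 1 mol CaCO₃): 41,430 / 100.1 g/mol = 413.8 mol.
(b) Mass of CaCl₂·2H₂O: 413.8 × 147 = 60,840 g.

(a) 1.44 kg; (b) 60.8 kg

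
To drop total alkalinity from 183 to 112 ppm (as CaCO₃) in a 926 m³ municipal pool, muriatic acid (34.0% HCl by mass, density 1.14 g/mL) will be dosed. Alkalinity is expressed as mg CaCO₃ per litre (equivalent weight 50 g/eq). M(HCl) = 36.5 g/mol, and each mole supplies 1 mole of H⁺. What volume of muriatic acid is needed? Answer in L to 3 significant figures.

Volume: 926 m³ = 926,000 L.
Alkalinity to neutralize: (183 − 112) = 71 mg/L as CaCO₃ × 926,000 L = 65,750 g as CaCO₃.
Equivalents of H⁺ required: 65,750 ÷ 50 g/eq = 1315 eq = 1315 mol HCl.
Mass of HCl: 1315 × 36.5 = 47,990 g.
Mass of 34.0% solution: 47,990 / 0.34 = 141,200 g.
Volume: 141,200 g ÷ 1.14 g/mL = 123,800 mL.

124 L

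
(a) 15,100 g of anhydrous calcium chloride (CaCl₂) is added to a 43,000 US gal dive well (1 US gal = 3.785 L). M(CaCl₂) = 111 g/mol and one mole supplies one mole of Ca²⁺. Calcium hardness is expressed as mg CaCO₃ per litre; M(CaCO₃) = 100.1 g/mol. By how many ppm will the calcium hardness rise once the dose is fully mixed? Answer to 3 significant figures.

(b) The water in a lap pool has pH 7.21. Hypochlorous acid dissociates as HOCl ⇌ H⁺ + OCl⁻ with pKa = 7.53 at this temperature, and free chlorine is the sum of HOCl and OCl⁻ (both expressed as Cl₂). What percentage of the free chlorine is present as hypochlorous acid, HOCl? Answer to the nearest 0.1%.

(a) Volume: 43,000 US gal × 3.785 L/gal = 162,755 L.
(a) Moles of Ca²⁺: 15,100 g ÷ 111 g/mol = 136 mol.
(a) As CaCO₃: 136 mol × 100.1 g/mol = 13,620 g.
(a) Rise: 13,620 g / 162,755 L × 1000 = 83.67 mg/L.

(b) [OCl⁻]/[HOCl] = 10^(pH − pKa) = 10^(7.21 − 7.53) = 10^-0.32 = 0.4786.
(b) Fraction as HOCl = 1 / (1 + 0.4786) = 0.6763.

(a) 83.7 ppm; (b) 67.6%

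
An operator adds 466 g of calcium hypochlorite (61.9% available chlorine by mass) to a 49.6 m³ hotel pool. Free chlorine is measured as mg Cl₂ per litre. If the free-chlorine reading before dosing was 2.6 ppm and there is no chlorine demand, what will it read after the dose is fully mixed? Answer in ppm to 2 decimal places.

8.42 ppm

Volume: 49.6 m³ = 49,600 L.
Available chlorine delivered: 466 g × 0.619 = 288.5 g as Cl₂.
Concentration rise: 288.5 g / 49,600 L = 5.816 mg/L = 5.82 ppm.
Final FC: 2.6 + 5.82 = 8.42 ppm.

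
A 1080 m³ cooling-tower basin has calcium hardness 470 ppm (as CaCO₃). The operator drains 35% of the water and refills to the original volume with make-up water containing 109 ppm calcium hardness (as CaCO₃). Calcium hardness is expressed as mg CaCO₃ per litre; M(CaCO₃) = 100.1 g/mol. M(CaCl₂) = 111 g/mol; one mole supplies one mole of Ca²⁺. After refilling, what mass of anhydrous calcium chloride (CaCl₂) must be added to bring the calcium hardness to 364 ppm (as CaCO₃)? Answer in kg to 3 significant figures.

Volume: 1080 m³ = 1,080,000 L.
After draining 35% and refilling: 470 × 0.65 + 109 × 0.35 = 343.65 ppm.
Deficit to target: 364 − 343.65 = 20.35 mg/L.
As CaCO₃: 20.35 mg/L × 1,080,000 L = 21,980 g; ÷ 100.1 = 219.6 mol Ca²⁺.
Mass: 219.6 × 111 = 24,370 g.

24.4 kg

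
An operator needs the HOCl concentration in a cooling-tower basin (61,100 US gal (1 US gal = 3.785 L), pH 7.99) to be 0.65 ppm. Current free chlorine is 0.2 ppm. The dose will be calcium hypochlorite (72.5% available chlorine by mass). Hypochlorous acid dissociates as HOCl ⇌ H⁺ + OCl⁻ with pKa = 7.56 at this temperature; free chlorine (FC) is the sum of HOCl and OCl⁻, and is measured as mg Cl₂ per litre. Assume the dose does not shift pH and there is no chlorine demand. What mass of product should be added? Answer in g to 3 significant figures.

702 g

Volume: 61,100 US gal × 3.785 L/gal = 231,264 L.
[OCl⁻]/[HOCl] = 10^(pH − pKa) = 10^(7.99 − 7.56) = 2.692; fraction as HOCl = 1/(1 + 2.692) = 0.2709.
Free chlorine required for 0.65 ppm HOCl: 0.65 / 0.2709 = 2.399 ppm.
FC to add: 2.399 − 0.2 = 2.199 mg/L as Cl₂.
Cl₂ equivalent: 2.199 mg/L × 231,264 L = 508.7 g.
Product at 72.5% available Cl: 508.7 / 0.725 = 701.6 g.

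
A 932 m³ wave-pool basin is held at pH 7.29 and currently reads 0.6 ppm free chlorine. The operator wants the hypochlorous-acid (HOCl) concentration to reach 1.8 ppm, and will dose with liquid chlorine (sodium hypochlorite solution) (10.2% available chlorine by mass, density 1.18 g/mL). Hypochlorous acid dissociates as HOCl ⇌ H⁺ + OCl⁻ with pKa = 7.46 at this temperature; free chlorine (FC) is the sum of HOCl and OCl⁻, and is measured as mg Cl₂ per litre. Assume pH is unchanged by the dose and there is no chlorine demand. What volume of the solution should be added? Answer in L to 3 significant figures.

Volume: 932 m³ = 932,000 L.
[OCl⁻]/[HOCl] = 10^(pH − pKa) = 10^(7.29 − 7.46) = 0.6761; fraction as HOCl = 1/(1 + 0.6761) = 0.5966.
Free chlorine required for 1.8 ppm HOCl: 1.8 / 0.5966 = 3.017 ppm.
FC to add: 3.017 − 0.6 = 2.417 mg/L as Cl₂.
Cl₂ equivalent: 2.417 mg/L × 932,000 L = 2253 g.
Product at 10.2% available Cl: 2253 / 0.102 = 22,080 g.
Volume: 22,080 g ÷ 1.18 g/mL = 18,720 mL.

18.7 L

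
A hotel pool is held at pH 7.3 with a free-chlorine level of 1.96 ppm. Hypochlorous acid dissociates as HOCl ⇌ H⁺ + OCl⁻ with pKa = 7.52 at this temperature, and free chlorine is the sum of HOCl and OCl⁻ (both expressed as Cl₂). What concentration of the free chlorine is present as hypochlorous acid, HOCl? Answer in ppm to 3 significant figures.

1.22 ppm

[OCl⁻]/[HOCl] = 10^(pH − pKa) = 10^(7.3 − 7.52) = 10^-0.22 = 0.6026.
Fraction as HOCl = 1 / (1 + 0.6026) = 0.624.
HOCl = 0.624 × 1.96 ppm = 1.223 ppm.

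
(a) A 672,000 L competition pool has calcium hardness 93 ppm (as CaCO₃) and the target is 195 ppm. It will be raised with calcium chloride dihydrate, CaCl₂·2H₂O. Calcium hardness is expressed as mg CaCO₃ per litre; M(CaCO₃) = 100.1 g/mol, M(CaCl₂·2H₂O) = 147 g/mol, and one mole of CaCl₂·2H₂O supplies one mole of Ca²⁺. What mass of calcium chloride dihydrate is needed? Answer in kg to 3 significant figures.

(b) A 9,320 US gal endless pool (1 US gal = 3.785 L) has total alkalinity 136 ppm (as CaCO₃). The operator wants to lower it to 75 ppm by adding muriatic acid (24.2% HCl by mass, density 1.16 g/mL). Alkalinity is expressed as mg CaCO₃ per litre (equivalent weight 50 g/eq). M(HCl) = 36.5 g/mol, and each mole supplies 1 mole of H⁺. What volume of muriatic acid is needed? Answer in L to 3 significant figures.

(a) 101 kg; (b) 5.60 L

(a) Hardness to add: (195 − 93) = 102 mg/L as CaCO₃ × 672,000 L = 68,540 g as CaCO₃.
(a) Moles of Ca²⁺ (1 mol Ca²⁺ ≡ 1 mol CaCO₃): 68,540 / 100.1 g/mol = 684.8 mol.
(a) Mass of CaCl₂·2H₂O: 684.8 × 147 = 100,700 g.

(b) Volume: 9,320 US gal × 3.785 L/gal = 35,276 L.
(b) Alkalinity to neutralize: (136 − 75) = 61 mg/L as CaCO₃ × 35,276 L = 2152 g as CaCO₃.
(b) Equivalents of H⁺ required: 2152 ÷ 50 g/eq = 43.04 eq = 43.04 mol HCl.
(b) Mass of HCl: 43.04 × 36.5 = 1571 g.
(b) Mass of 24.2% solution: 1571 / 0.242 = 6491 g.
(b) Volume: 6491 g ÷ 1.16 g/mL = 5596 mL.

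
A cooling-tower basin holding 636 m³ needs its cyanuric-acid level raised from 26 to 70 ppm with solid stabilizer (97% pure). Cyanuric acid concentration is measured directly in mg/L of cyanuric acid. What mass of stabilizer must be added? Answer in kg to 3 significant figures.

28.8 kg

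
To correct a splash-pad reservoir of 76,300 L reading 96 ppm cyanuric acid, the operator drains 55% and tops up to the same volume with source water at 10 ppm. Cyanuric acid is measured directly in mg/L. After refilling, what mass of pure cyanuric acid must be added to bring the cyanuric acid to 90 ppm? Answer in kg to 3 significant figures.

After draining 55% and refilling: 96 × 0.45 + 10 × 0.55 = 48.7 ppm.
Deficit to target: 90 − 48.7 = 41.3 mg/L.
Mass: 41.3 mg/L × 76,300 L = 3151 g cyanuric acid.

3.15 kg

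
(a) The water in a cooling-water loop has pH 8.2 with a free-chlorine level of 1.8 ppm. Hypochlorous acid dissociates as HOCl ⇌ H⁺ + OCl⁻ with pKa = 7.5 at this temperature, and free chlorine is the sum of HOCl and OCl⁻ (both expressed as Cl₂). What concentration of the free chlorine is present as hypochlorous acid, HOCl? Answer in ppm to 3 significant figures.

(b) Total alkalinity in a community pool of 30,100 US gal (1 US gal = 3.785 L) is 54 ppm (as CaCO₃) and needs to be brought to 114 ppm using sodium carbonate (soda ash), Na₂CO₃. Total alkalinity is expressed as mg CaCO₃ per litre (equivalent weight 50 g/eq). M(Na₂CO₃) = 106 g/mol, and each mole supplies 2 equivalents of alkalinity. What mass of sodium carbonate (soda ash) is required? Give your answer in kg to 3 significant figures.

(a) 0.299 ppm; (b) 7.25 kg

(a) [OCl⁻]/[HOCl] = 10^(pH − pKa) = 10^(8.2 − 7.5) = 10^0.70 = 5.012.
(a) Fraction as HOCl = 1 / (1 + 5.012) = 0.1663.
(a) HOCl = 0.1663 × 1.8 ppm = 0.2994 ppm.

(b) Volume: 30,100 US gal × 3.785 L/gal = 113,928 L.
(b) Alkalinity to add: (114 − 54) = 60 mg/L as CaCO₃ × 113,928 L = 6836 g as CaCO₃.
(b) Equivalents: 6836 g ÷ 50 g/eq = 136.7 eq.
(b) Each mole of Na₂CO₃ supplies 2 eq, so 136.7 / 2 = 68.36 mol.
(b) Mass: 68.36 mol × 106 g/mol = 7246 g.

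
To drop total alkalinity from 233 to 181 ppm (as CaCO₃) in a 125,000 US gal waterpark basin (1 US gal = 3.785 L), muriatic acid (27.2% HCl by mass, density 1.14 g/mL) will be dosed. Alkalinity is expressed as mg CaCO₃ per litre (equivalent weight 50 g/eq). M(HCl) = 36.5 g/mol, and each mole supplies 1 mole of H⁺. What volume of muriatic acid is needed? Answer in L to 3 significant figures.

57.9 L

Volume: 125,000 US gal × 3.785 L/gal = 473,125 L.
Alkalinity to neutralize: (233 − 181) = 52 mg/L as CaCO₃ × 473,125 L = 24,600 g as CaCO₃.
Equivalents of H⁺ required: 24,600 ÷ 50 g/eq = 492.1 eq = 492.1 mol HCl.
Mass of HCl: 492.1 × 36.5 = 17,960 g.
Mass of 27.2% solution: 17,960 / 0.272 = 66,030 g.
Volume: 66,030 g ÷ 1.14 g/mL = 57,920 mL.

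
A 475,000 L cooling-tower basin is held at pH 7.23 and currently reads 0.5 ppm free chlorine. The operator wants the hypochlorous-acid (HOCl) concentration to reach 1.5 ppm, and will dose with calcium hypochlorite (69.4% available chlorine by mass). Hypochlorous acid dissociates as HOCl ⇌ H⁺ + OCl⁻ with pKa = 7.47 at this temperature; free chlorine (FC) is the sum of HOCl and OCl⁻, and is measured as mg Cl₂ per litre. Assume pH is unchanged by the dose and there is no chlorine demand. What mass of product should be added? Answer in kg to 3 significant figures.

[OCl⁻]/[HOCl] = 10^(pH − pKa) = 10^(7.23 − 7.47) = 0.5754; fraction as HOCl = 1/(1 + 0.5754) = 0.6347.
Free chlorine required for 1.5 ppm HOCl: 1.5 / 0.6347 = 2.363 ppm.
FC to add: 2.363 − 0.5 = 1.863 mg/L as Cl₂.
Cl₂ equivalent: 1.863 mg/L × 475,000 L = 885 g.
Product at 69.4% available Cl: 885 / 0.694 = 1275 g.

1.28 kg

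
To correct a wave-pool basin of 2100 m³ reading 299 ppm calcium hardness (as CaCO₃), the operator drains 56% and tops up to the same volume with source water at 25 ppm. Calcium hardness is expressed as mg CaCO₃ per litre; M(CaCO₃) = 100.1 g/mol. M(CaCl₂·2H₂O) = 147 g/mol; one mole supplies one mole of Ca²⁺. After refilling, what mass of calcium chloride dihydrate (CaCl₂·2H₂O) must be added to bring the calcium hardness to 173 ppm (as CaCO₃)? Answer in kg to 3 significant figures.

Volume: 2100 m³ = 2,100,000 L.
After draining 56% and refilling: 299 × 0.44 + 25 × 0.56 = 145.56 ppm.
Deficit to target: 173 − 145.56 = 27.44 mg/L.
As CaCO₃: 27.44 mg/L × 2,100,000 L = 57,620 g; ÷ 100.1 = 575.7 mol Ca²⁺.
Mass: 575.7 × 147 = 84,620 g.

84.6 kg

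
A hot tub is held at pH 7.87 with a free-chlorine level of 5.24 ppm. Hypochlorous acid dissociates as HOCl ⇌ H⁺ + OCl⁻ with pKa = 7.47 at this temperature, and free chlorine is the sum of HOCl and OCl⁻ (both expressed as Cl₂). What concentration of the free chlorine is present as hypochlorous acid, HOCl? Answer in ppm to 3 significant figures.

1.49 ppm

[OCl⁻]/[HOCl] = 10^(pH − pKa) = 10^(7.87 − 7.47) = 10^0.40 = 2.512.
Fraction as HOCl = 1 / (1 + 2.512) = 0.2847.
HOCl = 0.2847 × 5.24 ppm = 1.492 ppm.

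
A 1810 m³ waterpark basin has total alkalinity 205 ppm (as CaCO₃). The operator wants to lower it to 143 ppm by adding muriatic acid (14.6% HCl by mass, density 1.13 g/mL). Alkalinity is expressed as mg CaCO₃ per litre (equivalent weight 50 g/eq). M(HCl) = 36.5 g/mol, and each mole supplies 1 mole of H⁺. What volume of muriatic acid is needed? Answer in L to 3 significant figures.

497 L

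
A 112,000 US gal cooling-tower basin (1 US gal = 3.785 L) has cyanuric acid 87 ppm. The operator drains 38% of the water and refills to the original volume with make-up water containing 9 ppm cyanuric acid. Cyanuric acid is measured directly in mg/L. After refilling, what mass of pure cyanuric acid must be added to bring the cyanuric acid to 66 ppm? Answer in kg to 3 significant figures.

Volume: 112,000 US gal × 3.785 L/gal = 423,920 L.
After draining 38% and refilling: 87 × 0.62 + 9 × 0.38 = 57.36 ppm.
Deficit to target: 66 − 57.36 = 8.64 mg/L.
Mass: 8.64 mg/L × 423,920 L = 3663 g cyanuric acid.

3.66 kg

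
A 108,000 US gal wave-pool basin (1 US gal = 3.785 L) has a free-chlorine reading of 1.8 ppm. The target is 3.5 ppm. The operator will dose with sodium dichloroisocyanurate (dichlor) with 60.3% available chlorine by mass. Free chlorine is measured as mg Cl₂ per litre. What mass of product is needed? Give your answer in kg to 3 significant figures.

1.15 kg

Volume: 108,000 US gal × 3.785 L/gal = 408,780 L.
Chlorine deficit: 3.5 − 1.8 = 1.7 ppm = 1.7 mg/L as Cl₂.
Cl₂ equivalent needed: 1.7 mg/L × 408,780 L = 694,900 mg = 694.9 g.
Product at 60.3% available chlorine: 694.9 / 0.603 = 1152 g.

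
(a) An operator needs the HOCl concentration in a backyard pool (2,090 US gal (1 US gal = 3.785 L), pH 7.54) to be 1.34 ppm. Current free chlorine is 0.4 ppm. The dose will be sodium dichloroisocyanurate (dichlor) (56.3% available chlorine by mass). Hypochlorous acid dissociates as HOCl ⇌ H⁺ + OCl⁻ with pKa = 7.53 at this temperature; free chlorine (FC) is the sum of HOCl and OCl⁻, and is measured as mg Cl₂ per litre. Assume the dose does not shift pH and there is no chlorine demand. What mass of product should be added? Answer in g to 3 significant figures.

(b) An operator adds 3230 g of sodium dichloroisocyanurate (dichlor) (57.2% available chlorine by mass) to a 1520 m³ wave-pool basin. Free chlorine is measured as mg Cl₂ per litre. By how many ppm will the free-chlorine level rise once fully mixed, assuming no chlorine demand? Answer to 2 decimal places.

(a) Volume: 2,090 US gal × 3.785 L/gal = 7,911 L.
(a) [OCl⁻]/[HOCl] = 10^(pH − pKa) = 10^(7.54 − 7.53) = 1.023; fraction as HOCl = 1/(1 + 1.023) = 0.4942.
(a) Free chlorine required for 1.34 ppm HOCl: 1.34 / 0.4942 = 2.711 ppm.
(a) FC to add: 2.711 − 0.4 = 2.311 mg/L as Cl₂.
(a) Cl₂ equivalent: 2.311 mg/L × 7,911 L = 18.28 g.
(a) Product at 56.3% available Cl: 18.28 / 0.563 = 32.47 g.

(b) Volume: 1520 m³ = 1,520,000 L.
(b) Available chlorine delivered: 3230 g × 0.572 = 1848 g as Cl₂.
(b) Concentration rise: 1848 g / 1,520,000 L = 1.216 mg/L = 1.22 ppm.

(a) 32.5 g; (b) 1.22 ppm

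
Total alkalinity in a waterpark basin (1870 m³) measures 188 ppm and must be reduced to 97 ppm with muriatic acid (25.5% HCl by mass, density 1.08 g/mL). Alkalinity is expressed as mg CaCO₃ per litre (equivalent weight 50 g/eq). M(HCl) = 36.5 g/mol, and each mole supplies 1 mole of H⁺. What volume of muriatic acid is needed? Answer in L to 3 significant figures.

451 L

Volume: 1870 m³ = 1,870,000 L.
Alkalinity to neutralize: (188 − 97) = 91 mg/L as CaCO₃ × 1,870,000 L = 170,200 g as CaCO₃.
Equivalents of H⁺ required: 170,200 ÷ 50 g/eq = 3403 eq = 3403 mol HCl.
Mass of HCl: 3403 × 36.5 = 124,200 g.
Mass of 25.5% solution: 124,200 / 0.255 = 487,200 g.
Volume: 487,200 g ÷ 1.08 g/mL = 451,100 mL.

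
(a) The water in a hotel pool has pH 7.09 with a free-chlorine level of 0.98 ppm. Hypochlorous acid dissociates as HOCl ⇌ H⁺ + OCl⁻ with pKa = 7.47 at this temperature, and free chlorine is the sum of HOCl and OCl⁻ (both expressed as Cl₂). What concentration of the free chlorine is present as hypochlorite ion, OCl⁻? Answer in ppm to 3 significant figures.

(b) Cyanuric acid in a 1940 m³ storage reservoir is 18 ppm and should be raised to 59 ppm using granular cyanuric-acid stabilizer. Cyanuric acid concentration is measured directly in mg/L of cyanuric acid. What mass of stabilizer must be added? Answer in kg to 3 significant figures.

(a) 0.288 ppm; (b) 79.5 kg

(a) [OCl⁻]/[HOCl] = 10^(pH − pKa) = 10^(7.09 − 7.47) = 10^-0.38 = 0.4169.
(a) Fraction as HOCl = 1 / (1 + 0.4169) = 0.7058.
(a) OCl⁻ = (1 − 0.7058) × 0.98 ppm = 0.2883 ppm.

(b) Volume: 1940 m³ = 1,940,000 L.
(b) CYA to add: (59 − 18) = 41 mg/L × 1,940,000 L = 79,540 g cyanuric acid.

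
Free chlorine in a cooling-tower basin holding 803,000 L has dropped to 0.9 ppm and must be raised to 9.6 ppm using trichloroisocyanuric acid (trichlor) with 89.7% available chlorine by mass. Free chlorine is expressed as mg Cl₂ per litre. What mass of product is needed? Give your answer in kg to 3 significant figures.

7.79 kg

Chlorine deficit: 9.6 − 0.9 = 8.7 ppm = 8.7 mg/L as Cl₂.
Cl₂ equivalent needed: 8.7 mg/L × 803,000 L = 6,986,000 mg = 6986 g.
Product at 89.7% available chlorine: 6986 / 0.897 = 7788 g.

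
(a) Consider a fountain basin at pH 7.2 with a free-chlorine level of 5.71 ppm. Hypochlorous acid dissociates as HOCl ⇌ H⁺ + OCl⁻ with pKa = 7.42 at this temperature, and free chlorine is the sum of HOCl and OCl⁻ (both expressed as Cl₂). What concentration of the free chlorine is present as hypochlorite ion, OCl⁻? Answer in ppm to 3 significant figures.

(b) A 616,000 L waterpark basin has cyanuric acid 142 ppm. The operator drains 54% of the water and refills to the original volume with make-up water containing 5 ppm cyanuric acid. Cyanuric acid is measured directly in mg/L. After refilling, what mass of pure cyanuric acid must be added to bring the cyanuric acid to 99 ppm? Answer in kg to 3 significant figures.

(a) [OCl⁻]/[HOCl] = 10^(pH − pKa) = 10^(7.2 − 7.42) = 10^-0.22 = 0.6026.
(a) Fraction as HOCl = 1 / (1 + 0.6026) = 0.624.
(a) OCl⁻ = (1 − 0.624) × 5.71 ppm = 2.147 ppm.

(b) After draining 54% and refilling: 142 × 0.46 + 5 × 0.54 = 68.02 ppm.
(b) Deficit to target: 99 − 68.02 = 30.98 mg/L.
(b) Mass: 30.98 mg/L × 616,000 L = 19,080 g cyanuric acid.

(a) 2.15 ppm; (b) 19.1 kg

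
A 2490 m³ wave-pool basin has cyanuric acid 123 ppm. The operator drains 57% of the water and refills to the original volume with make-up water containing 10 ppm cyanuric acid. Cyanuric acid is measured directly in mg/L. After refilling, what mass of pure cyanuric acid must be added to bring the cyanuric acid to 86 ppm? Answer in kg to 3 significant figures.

68.3 kg

Volume: 2490 m³ = 2,490,000 L.
After draining 57% and refilling: 123 × 0.43 + 10 × 0.57 = 58.59 ppm.
Deficit to target: 86 − 58.59 = 27.41 mg/L.
Mass: 27.41 mg/L × 2,490,000 L = 68,250 g cyanuric acid.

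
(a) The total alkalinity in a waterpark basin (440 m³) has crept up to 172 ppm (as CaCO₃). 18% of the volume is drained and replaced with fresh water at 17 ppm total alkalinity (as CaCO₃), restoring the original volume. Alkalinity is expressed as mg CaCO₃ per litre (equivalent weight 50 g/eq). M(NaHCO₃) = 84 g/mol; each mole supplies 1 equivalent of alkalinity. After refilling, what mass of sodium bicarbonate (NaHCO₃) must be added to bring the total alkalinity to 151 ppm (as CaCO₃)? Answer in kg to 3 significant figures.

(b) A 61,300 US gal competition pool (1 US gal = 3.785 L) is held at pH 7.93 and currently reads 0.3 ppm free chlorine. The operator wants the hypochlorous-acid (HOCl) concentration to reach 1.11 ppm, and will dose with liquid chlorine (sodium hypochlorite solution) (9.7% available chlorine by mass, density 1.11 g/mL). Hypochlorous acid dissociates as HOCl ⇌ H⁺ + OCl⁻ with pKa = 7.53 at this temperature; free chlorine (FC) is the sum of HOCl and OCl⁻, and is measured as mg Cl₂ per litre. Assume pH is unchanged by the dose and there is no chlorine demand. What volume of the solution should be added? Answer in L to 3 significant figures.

(a) Volume: 440 m³ = 440,000 L.
(a) After draining 18% and refilling: 172 × 0.82 + 17 × 0.18 = 144.1 ppm.
(a) Deficit to target: 151 − 144.1 = 6.9 mg/L.
(a) As CaCO₃: 6.9 mg/L × 440,000 L = 3036 g; ÷ 50 g/eq ÷ 1 = 60.72 mol NaHCO₃.
(a) Mass: 60.72 × 84 = 5100 g.

(b) Volume: 61,300 US gal × 3.785 L/gal = 232,020 L.
(b) [OCl⁻]/[HOCl] = 10^(pH − pKa) = 10^(7.93 − 7.53) = 2.512; fraction as HOCl = 1/(1 + 2.512) = 0.2847.
(b) Free chlorine required for 1.11 ppm HOCl: 1.11 / 0.2847 = 3.898 ppm.
(b) FC to add: 3.898 − 0.3 = 3.598 mg/L as Cl₂.
(b) Cl₂ equivalent: 3.598 mg/L × 232,020 L = 834.9 g.
(b) Product at 9.7% available Cl: 834.9 / 0.097 = 8607 g.
(b) Volume: 8607 g ÷ 1.11 g/mL = 7754 mL.

(a) 5.10 kg; (b) 7.75 L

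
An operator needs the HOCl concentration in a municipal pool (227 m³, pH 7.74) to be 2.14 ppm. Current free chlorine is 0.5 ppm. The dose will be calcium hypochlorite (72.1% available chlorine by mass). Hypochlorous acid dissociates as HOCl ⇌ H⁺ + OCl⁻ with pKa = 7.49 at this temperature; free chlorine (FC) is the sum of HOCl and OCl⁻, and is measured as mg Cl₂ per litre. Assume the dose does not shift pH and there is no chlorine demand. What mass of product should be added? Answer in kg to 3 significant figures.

1.71 kg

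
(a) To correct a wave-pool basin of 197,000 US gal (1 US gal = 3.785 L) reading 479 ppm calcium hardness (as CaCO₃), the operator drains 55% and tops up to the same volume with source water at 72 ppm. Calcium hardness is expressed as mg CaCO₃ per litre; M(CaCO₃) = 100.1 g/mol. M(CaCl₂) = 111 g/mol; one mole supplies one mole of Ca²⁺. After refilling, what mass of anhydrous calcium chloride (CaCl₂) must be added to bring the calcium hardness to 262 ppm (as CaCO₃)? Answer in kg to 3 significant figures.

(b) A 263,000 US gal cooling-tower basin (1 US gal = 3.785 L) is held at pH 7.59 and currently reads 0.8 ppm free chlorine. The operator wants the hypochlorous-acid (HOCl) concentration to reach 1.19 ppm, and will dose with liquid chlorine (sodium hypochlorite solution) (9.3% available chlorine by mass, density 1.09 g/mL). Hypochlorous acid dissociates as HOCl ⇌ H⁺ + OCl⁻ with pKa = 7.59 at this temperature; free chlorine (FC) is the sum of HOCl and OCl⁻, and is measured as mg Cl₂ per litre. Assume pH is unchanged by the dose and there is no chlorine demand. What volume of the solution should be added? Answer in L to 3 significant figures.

(a) Volume: 197,000 US gal × 3.785 L/gal = 745,645 L.
(a) After draining 55% and refilling: 479 × 0.45 + 72 × 0.55 = 255.15 ppm.
(a) Deficit to target: 262 − 255.15 = 6.85 mg/L.
(a) As CaCO₃: 6.85 mg/L × 745,645 L = 5108 g; ÷ 100.1 = 51.03 mol Ca²⁺.
(a) Mass: 51.03 × 111 = 5664 g.

(b) Volume: 263,000 US gal × 3.785 L/gal = 995,455 L.
(b) [OCl⁻]/[HOCl] = 10^(pH − pKa) = 10^(7.59 − 7.59) = 1; fraction as HOCl = 1/(1 + 1) = 0.5.
(b) Free chlorine required for 1.19 ppm HOCl: 1.19 / 0.5 = 2.38 ppm.
(b) FC to add: 2.38 − 0.8 = 1.58 mg/L as Cl₂.
(b) Cl₂ equivalent: 1.58 mg/L × 995,455 L = 1573 g.
(b) Product at 9.3% available Cl: 1573 / 0.093 = 16,910 g.
(b) Volume: 16,910 g ÷ 1.09 g/mL = 15,520 mL.

(a) 5.66 kg; (b) 15.5 L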